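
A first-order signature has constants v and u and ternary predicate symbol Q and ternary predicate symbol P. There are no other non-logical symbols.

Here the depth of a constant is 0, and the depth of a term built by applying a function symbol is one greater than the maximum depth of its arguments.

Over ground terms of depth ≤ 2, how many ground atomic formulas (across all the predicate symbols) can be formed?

First count ground terms of depth ≤ 2.
With no function symbols every ground term is a constant, so there are exactly 2 ground terms at every depth bound.
N_0 = 2
N_1 = 2
N_2 = 2
So |H| = 2.
A ground atom is a predicate applied to a tuple of terms from H, so the count is the sum over predicates of |H|^arity:
  Q: 2^3 = 8;  P: 2^3 = 8
Total ground atoms: 8 + 8 = 16.

16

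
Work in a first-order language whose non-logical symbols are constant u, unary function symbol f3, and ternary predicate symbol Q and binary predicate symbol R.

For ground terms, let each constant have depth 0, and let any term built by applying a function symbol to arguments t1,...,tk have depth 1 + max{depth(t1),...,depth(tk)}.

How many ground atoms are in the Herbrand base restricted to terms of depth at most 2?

First count ground terms of depth ≤ 2.
If N_k denotes the number of depth-≤k ground terms, the 1 constant gives N_0 = 1, and each function symbol of arity r contributes N_{k-1}^r new terms at level k: N_k = 1 + N_{k-1}.
N_0 = 1
N_1 = 1 + 1 = 2
N_2 = 1 + 2 = 3
Explicitly: u, f3(u), f3(f3(u)).
So |H| = 3.
For each predicate symbol, the number of ground atoms is |H| raised to its arity; summing:
  Q: 3^3 = 27;  R: 3^2 = 9
Total ground atoms: 27 + 9 = 36.

36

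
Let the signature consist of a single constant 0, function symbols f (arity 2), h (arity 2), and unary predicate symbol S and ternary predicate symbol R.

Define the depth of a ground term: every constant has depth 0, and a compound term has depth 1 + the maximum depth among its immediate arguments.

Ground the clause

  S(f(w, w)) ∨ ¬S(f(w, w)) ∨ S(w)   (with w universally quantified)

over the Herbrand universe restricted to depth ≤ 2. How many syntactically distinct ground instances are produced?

Ground terms of depth ≤ 2:
  Write N_k for the number of ground terms of depth ≤ k. A term of depth ≤ k is either a constant or a function symbol applied to arguments of depth ≤ k−1, so N_k = 1 + N_{k-1}^2 + N_{k-1}^2.
  N_0 = 1
  N_1 = 1 + 1^2 + 1^2 = 3
  N_2 = 1 + 3^2 + 3^2 = 19
So there are 19 ground terms available for substitution.
The body mentions the single quantified variable w; since ground terms form a free algebra, no two substitutions collapse to the same formula.
Number of ground instances = 19.

19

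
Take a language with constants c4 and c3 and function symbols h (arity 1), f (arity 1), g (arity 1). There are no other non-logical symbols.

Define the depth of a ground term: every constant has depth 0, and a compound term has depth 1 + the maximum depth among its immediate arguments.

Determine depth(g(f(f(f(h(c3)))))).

5

depth(h(c3)) = 1 + depth(c3) = 1 + 0 = 1
depth(f(h(c3))) = 1 + depth(h(c3)) = 1 + 1 = 2
depth(f(f(h(c3)))) = 1 + depth(f(h(c3))) = 1 + 2 = 3
depth(f(f(f(h(c3))))) = 1 + depth(f(f(h(c3)))) = 1 + 3 = 4
depth(g(f(f(f(h(c3)))))) = 1 + depth(f(f(f(h(c3))))) = 1 + 4 = 5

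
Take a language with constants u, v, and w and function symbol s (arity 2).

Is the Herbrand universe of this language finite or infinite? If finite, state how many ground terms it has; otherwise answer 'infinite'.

infinite

The signature has at least one function symbol (s, arity 2) and at least one constant (u).
Iterating s gives infinitely many distinct ground terms: u, s(u, u), s(s(u, u), s(u, u)), ...
So the Herbrand universe is infinite.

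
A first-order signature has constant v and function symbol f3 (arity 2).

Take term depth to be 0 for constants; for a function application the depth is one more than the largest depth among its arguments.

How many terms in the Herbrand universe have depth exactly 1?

If N_k denotes the number of depth-≤k ground terms, the 1 constant gives N_0 = 1, and each function symbol of arity r contributes N_{k-1}^r new terms at level k: N_k = 1 + N_{k-1}^2.
N_0 = 1
N_1 = 1 + 1^2 = 2
Terms of depth exactly 1: N_1 − N_0 = 2 − 1 = 1.

1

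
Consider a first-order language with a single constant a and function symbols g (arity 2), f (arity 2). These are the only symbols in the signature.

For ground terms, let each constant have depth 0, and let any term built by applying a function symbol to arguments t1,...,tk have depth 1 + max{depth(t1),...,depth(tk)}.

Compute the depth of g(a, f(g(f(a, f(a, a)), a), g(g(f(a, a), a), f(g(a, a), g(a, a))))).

5

depth(f(a, a)) = 1 + max(0, 0) = 1
depth(f(a, f(a, a))) = 1 + max(0, 1) = 2
depth(g(f(a, f(a, a)), a)) = 1 + max(2, 0) = 3
depth(g(f(a, a), a)) = 1 + max(1, 0) = 2
depth(g(a, a)) = 1 + max(0, 0) = 1
depth(f(g(a, a), g(a, a))) = 1 + max(1, 1) = 2
depth(g(g(f(a, a), a), f(g(a, a), g(a, a)))) = 1 + max(2, 2) = 3
depth(f(g(f(a, f(a, a)), a), g(g(f(a, a), a), f(g(a, a), g(a, a))))) = 1 + max(3, 3) = 4
depth(g(a, f(g(f(a, f(a, a)), a), g(g(f(a, a), a), f(g(a, a), g(a, a)))))) = 1 + max(0, 4) = 5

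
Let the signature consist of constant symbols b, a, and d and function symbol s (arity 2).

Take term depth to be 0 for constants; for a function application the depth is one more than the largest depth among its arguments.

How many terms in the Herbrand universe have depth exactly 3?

If N_k denotes the number of depth-≤k ground terms, the 3 constants give N_0 = 3, and each function symbol of arity r contributes N_{k-1}^r new terms at level k: N_k = 3 + N_{k-1}^2.
N_0 = 3
N_1 = 3 + 3^2 = 12
N_2 = 3 + 12^2 = 147
N_3 = 3 + 147^2 = 21612
Terms of depth exactly 3: N_3 − N_2 = 21612 − 147 = 21465.

21465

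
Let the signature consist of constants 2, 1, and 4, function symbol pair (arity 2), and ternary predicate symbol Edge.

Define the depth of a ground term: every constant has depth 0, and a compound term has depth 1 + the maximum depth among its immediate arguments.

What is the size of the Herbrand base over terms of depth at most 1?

1728

First count ground terms of depth ≤ 1.
Count level by level. With function symbols pair/2, the terms of depth ≤ k are the 3 constants together with each function applied to depth-≤(k−1) tuples, so N_k = 3 + N_{k-1}^2.
N_0 = 3
N_1 = 3 + 3^2 = 12
Explicitly: 2, 1, 4, pair(2, 2), pair(2, 1), pair(2, 4), pair(1, 2), pair(1, 1), pair(1, 4), pair(4, 2), pair(4, 1), pair(4, 4).
So |H| = 12.
A ground atom is a predicate applied to a tuple of terms from H, so the count is the sum over predicates of |H|^arity:
  Edge: 12^3 = 1728
Total ground atoms: 1728.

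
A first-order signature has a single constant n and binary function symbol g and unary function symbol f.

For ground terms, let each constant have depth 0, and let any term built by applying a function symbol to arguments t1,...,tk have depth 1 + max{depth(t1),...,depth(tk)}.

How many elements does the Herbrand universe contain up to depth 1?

Write N_k for the number of ground terms of depth ≤ k. A term of depth ≤ k is either a constant or a function symbol applied to arguments of depth ≤ k−1, so N_k = 1 + N_{k-1}^2 + N_{k-1}.
N_0 = 1
N_1 = 1 + 1^2 + 1 = 3
Explicitly: n, g(n, n), f(n).

3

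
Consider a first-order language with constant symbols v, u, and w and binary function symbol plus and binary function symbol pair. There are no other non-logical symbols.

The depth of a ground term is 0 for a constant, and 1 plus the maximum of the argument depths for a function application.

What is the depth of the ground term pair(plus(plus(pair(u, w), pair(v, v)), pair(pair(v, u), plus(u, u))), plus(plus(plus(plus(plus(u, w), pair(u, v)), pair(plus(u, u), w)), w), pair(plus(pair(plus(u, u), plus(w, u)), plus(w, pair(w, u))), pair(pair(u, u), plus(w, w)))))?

depth(pair(u, w)) = 1 + max(0, 0) = 1
depth(pair(v, v)) = 1 + max(0, 0) = 1
depth(plus(pair(u, w), pair(v, v))) = 1 + max(1, 1) = 2
depth(pair(v, u)) = 1 + max(0, 0) = 1
depth(plus(u, u)) = 1 + max(0, 0) = 1
depth(pair(pair(v, u), plus(u, u))) = 1 + max(1, 1) = 2
depth(plus(plus(pair(u, w), pair(v, v)), pair(pair(v, u), plus(u, u)))) = 1 + max(2, 2) = 3
depth(plus(u, w)) = 1 + max(0, 0) = 1
depth(pair(u, v)) = 1 + max(0, 0) = 1
depth(plus(plus(u, w), pair(u, v))) = 1 + max(1, 1) = 2
depth(pair(plus(u, u), w)) = 1 + max(1, 0) = 2
depth(plus(plus(plus(u, w), pair(u, v)), pair(plus(u, u), w))) = 1 + max(2, 2) = 3
depth(plus(plus(plus(plus(u, w), pair(u, v)), pair(plus(u, u), w)), w)) = 1 + max(3, 0) = 4
depth(plus(w, u)) = 1 + max(0, 0) = 1
depth(pair(plus(u, u), plus(w, u))) = 1 + max(1, 1) = 2
depth(pair(w, u)) = 1 + max(0, 0) = 1
depth(plus(w, pair(w, u))) = 1 + max(0, 1) = 2
depth(plus(pair(plus(u, u), plus(w, u)), plus(w, pair(w, u)))) = 1 + max(2, 2) = 3
depth(pair(u, u)) = 1 + max(0, 0) = 1
depth(plus(w, w)) = 1 + max(0, 0) = 1
depth(pair(pair(u, u), plus(w, w))) = 1 + max(1, 1) = 2
depth(pair(plus(pair(plus(u, u), plus(w, u)), plus(w, pair(w, u))), pair(pair(u, u), plus(w, w)))) = 1 + max(3, 2) = 4
depth(plus(plus(plus(plus(plus(u, w), pair(u, v)), pair(plus(u, u), w)), w), pair(plus(pair(plus(u, u), plus(w, u)), plus(w, pair(w, u))), pair(pair(u, u), plus(w, w))))) = 1 + max(4, 4) = 5
depth(pair(plus(plus(pair(u, w), pair(v, v)), pair(pair(v, u), plus(u, u))), plus(plus(plus(plus(plus(u, w), pair(u, v)), pair(plus(u, u), w)), w), pair(plus(pair(plus(u, u), plus(w, u)), plus(w, pair(w, u))), pair(pair(u, u), plus(w, w)))))) = 1 + max(3, 5) = 6

6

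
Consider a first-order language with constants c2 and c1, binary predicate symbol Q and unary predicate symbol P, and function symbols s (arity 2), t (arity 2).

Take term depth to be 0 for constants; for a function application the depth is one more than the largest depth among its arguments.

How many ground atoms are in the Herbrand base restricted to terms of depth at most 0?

First count ground terms of depth ≤ 0.
If N_k denotes the number of depth-≤k ground terms, the 2 constants give N_0 = 2, and each function symbol of arity r contributes N_{k-1}^r new terms at level k: N_k = 2 + N_{k-1}^2 + N_{k-1}^2.
N_0 = 2
Explicitly: c2, c1.
So |H| = 2.
A ground atom is a predicate applied to a tuple of terms from H, so the count is the sum over predicates of |H|^arity:
  Q: 2^2 = 4;  P: 2
Total ground atoms: 4 + 2 = 6.

6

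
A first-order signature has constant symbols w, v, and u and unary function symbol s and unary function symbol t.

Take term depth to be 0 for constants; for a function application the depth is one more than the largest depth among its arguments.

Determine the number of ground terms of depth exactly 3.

24

If N_k denotes the number of depth-≤k ground terms, the 3 constants give N_0 = 3, and each function symbol of arity r contributes N_{k-1}^r new terms at level k: N_k = 3 + N_{k-1} + N_{k-1}.
N_0 = 3
N_1 = 3 + 3 + 3 = 9
N_2 = 3 + 9 + 9 = 21
N_3 = 3 + 21 + 21 = 45
Terms of depth exactly 3: N_3 − N_2 = 45 − 21 = 24.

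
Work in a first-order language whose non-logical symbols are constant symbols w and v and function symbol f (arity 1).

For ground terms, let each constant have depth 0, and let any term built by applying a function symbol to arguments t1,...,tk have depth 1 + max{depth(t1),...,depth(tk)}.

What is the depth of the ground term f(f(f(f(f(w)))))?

5

depth(f(w)) = 1 + depth(w) = 1 + 0 = 1
depth(f(f(w))) = 1 + depth(f(w)) = 1 + 1 = 2
depth(f(f(f(w)))) = 1 + depth(f(f(w))) = 1 + 2 = 3
depth(f(f(f(f(w))))) = 1 + depth(f(f(f(w)))) = 1 + 3 = 4
depth(f(f(f(f(f(w)))))) = 1 + depth(f(f(f(f(w))))) = 1 + 4 = 5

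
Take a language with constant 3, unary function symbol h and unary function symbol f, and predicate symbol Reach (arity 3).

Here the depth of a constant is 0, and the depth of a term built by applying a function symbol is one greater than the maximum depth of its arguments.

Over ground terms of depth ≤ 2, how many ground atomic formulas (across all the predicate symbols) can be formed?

343

First count ground terms of depth ≤ 2.
Let N_k count ground terms of depth at most k. Each non-constant term of depth ≤ k is some function symbol applied to depth-≤(k−1) arguments, giving N_k = 1 + N_{k-1} + N_{k-1}.
N_0 = 1
N_1 = 1 + 1 + 1 = 3
N_2 = 1 + 3 + 3 = 7
Explicitly: 3, h(3), h(h(3)), h(f(3)), f(3), f(h(3)), f(f(3)).
So |H| = 7.
Each predicate of arity r yields |H|^r ground atoms (one per choice of an r-tuple from H):
  Reach: 7^3 = 343
Total ground atoms: 343.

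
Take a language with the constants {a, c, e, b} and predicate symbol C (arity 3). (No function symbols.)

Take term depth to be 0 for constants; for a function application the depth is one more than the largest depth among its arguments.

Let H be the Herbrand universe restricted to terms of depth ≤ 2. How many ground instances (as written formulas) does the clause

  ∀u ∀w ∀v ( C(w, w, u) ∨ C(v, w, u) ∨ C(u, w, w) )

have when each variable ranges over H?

64

Ground terms of depth ≤ 2:
  With no function symbols every ground term is a constant, so there are exactly 4 ground terms at every depth bound.
  N_0 = 4
  N_1 = 4
  N_2 = 4
  Explicitly: a, c, e, b.
So there are 4 ground terms available for substitution.
The clause has 3 distinct variables (u, w, v), each appearing in the body. In the free term algebra distinct substitutions yield syntactically distinct ground instances.
Number of ground instances = 4^3 = 64.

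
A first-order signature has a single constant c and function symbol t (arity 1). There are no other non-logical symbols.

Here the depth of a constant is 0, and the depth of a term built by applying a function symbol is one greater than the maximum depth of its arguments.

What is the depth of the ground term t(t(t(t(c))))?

4

depth(t(c)) = 1 + depth(c) = 1 + 0 = 1
depth(t(t(c))) = 1 + depth(t(c)) = 1 + 1 = 2
depth(t(t(t(c)))) = 1 + depth(t(t(c))) = 1 + 2 = 3
depth(t(t(t(t(c))))) = 1 + depth(t(t(t(c)))) = 1 + 3 = 4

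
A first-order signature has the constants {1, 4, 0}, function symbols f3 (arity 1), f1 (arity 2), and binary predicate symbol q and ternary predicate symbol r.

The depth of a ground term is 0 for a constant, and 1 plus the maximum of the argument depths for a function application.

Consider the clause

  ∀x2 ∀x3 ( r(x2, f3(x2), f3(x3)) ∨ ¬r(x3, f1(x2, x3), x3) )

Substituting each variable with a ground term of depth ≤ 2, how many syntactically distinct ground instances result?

Ground terms of depth ≤ 2:
  If N_k denotes the number of depth-≤k ground terms, the 3 constants give N_0 = 3, and each function symbol of arity r contributes N_{k-1}^r new terms at level k: N_k = 3 + N_{k-1} + N_{k-1}^2.
  N_0 = 3
  N_1 = 3 + 3 + 3^2 = 15
  N_2 = 3 + 15 + 15^2 = 243
So there are 243 ground terms available for substitution.
The body mentions every one of the 2 quantified variables; since ground terms form a free algebra, no two substitutions collapse to the same formula.
Number of ground instances = 243^2 = 59049.

59049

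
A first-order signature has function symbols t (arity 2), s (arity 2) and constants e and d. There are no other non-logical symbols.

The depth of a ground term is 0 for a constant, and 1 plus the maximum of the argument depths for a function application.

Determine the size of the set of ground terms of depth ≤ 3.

Count level by level. With function symbols t/2, s/2, the terms of depth ≤ k are the 2 constants together with each function applied to depth-≤(k−1) tuples, so N_k = 2 + N_{k-1}^2 + N_{k-1}^2.
N_0 = 2
N_1 = 2 + 2^2 + 2^2 = 10
N_2 = 2 + 10^2 + 10^2 = 202
N_3 = 2 + 202^2 + 202^2 = 81610

81610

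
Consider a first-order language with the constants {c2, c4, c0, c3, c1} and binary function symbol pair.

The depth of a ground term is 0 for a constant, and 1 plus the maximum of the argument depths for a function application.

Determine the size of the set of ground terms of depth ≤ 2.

Count level by level. With function symbols pair/2, the terms of depth ≤ k are the 5 constants together with each function applied to depth-≤(k−1) tuples, so N_k = 5 + N_{k-1}^2.
N_0 = 5
N_1 = 5 + 5^2 = 30
N_2 = 5 + 30^2 = 905

905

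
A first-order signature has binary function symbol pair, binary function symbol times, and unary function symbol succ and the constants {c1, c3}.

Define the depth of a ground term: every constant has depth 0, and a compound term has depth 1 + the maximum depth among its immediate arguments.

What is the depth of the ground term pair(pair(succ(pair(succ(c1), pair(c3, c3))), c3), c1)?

5

depth(succ(c1)) = 1 + depth(c1) = 1 + 0 = 1
depth(pair(c3, c3)) = 1 + max(0, 0) = 1
depth(pair(succ(c1), pair(c3, c3))) = 1 + max(1, 1) = 2
depth(succ(pair(succ(c1), pair(c3, c3)))) = 1 + depth(pair(succ(c1), pair(c3, c3))) = 1 + 2 = 3
depth(pair(succ(pair(succ(c1), pair(c3, c3))), c3)) = 1 + max(3, 0) = 4
depth(pair(pair(succ(pair(succ(c1), pair(c3, c3))), c3), c1)) = 1 + max(4, 0) = 5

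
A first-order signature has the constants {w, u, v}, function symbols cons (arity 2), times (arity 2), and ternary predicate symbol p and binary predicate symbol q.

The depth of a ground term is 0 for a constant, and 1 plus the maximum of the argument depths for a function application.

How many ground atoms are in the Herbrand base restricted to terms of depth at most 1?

9702

First count ground terms of depth ≤ 1.
Let N_k count ground terms of depth at most k. Each non-constant term of depth ≤ k is some function symbol applied to depth-≤(k−1) arguments, giving N_k = 3 + N_{k-1}^2 + N_{k-1}^2.
N_0 = 3
N_1 = 3 + 3^2 + 3^2 = 21
So |H| = 21.
Each predicate of arity r yields |H|^r ground atoms (one per choice of an r-tuple from H):
  p: 21^3 = 9261;  q: 21^2 = 441
Total ground atoms: 9261 + 441 = 9702.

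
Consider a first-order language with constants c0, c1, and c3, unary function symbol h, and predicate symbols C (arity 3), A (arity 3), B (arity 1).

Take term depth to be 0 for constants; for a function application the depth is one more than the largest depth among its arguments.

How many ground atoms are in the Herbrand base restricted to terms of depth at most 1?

First count ground terms of depth ≤ 1.
Let N_k = |{terms of depth ≤ k}|. Then N_0 = 3 and N_k = 3 + N_{k-1} for k ≥ 1 (one summand per function symbol, arity giving the exponent).
N_0 = 3
N_1 = 3 + 3 = 6
So |H| = 6.
Each predicate of arity r yields |H|^r ground atoms (one per choice of an r-tuple from H):
  C: 6^3 = 216;  A: 6^3 = 216;  B: 6
Total ground atoms: 216 + 216 + 6 = 438.

438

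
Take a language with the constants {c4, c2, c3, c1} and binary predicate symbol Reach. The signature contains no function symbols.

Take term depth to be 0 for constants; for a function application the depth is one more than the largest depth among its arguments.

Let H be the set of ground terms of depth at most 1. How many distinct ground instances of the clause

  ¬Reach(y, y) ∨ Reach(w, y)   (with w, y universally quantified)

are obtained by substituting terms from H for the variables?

16

Ground terms of depth ≤ 1:
  With no function symbols every ground term is a constant, so there are exactly 4 ground terms at every depth bound.
  N_0 = 4
  N_1 = 4
  Explicitly: c4, c2, c3, c1.
So there are 4 ground terms available for substitution.
There are 2 variables to instantiate (w, y), each occurring in at least one literal, so different choices give different ground instances.
Number of ground instances = 4^2 = 16.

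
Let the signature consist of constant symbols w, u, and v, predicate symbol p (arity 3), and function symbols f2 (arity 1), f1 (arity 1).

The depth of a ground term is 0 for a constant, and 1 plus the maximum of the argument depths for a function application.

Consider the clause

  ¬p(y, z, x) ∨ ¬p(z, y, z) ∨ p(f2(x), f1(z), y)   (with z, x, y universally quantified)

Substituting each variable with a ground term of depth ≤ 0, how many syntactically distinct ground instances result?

Ground terms of depth ≤ 0:
  Let N_k = |{terms of depth ≤ k}|. Then N_0 = 3 and N_k = 3 + N_{k-1} + N_{k-1} for k ≥ 1 (one summand per function symbol, arity giving the exponent).
  N_0 = 3
So there are 3 ground terms available for substitution.
The body mentions every one of the 3 quantified variables; since ground terms form a free algebra, no two substitutions collapse to the same formula.
Number of ground instances = 3^3 = 27.

27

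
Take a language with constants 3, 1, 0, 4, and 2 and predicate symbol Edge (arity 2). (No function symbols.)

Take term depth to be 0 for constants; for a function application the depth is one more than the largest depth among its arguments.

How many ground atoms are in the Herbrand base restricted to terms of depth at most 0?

25

First count ground terms of depth ≤ 0.
With no function symbols every ground term is a constant, so there are exactly 5 ground terms at every depth bound.
N_0 = 5
So |H| = 5.
For each predicate symbol, the number of ground atoms is |H| raised to its arity; summing:
  Edge: 5^2 = 25
Total ground atoms: 25.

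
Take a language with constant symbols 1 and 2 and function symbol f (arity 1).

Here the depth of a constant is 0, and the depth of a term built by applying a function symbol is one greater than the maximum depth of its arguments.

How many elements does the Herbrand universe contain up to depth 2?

Let N_k count ground terms of depth at most k. Each non-constant term of depth ≤ k is some function symbol applied to depth-≤(k−1) arguments, giving N_k = 2 + N_{k-1}.
N_0 = 2
N_1 = 2 + 2 = 4
N_2 = 2 + 4 = 6

6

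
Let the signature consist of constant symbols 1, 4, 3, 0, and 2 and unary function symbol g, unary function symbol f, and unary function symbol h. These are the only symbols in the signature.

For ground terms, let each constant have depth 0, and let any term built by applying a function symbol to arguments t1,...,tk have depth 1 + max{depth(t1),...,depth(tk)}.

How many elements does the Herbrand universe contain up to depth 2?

65

Let N_k = |{terms of depth ≤ k}|. Then N_0 = 5 and N_k = 5 + N_{k-1} + N_{k-1} + N_{k-1} for k ≥ 1 (one summand per function symbol, arity giving the exponent).
N_0 = 5
N_1 = 5 + 5 + 5 + 5 = 20
N_2 = 5 + 20 + 20 + 20 = 65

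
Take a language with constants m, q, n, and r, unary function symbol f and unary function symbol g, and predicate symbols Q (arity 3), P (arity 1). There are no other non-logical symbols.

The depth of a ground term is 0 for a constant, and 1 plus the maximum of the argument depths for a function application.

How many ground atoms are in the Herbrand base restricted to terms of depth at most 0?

68

First count ground terms of depth ≤ 0.
Let N_k = |{terms of depth ≤ k}|. Then N_0 = 4 and N_k = 4 + N_{k-1} + N_{k-1} for k ≥ 1 (one summand per function symbol, arity giving the exponent).
N_0 = 4
Explicitly: m, q, n, r.
So |H| = 4.
For each predicate symbol, the number of ground atoms is |H| raised to its arity; summing:
  Q: 4^3 = 64;  P: 4
Total ground atoms: 64 + 4 = 68.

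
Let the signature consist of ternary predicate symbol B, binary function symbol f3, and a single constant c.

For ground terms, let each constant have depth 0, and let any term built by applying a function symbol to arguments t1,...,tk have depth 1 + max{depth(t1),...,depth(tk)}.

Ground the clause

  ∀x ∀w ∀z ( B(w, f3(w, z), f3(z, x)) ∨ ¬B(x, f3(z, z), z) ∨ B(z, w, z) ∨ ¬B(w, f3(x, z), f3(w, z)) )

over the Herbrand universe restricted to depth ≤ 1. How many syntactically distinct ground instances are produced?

8

Ground terms of depth ≤ 1:
  Let N_k = |{terms of depth ≤ k}|. Then N_0 = 1 and N_k = 1 + N_{k-1}^2 for k ≥ 1 (one summand per function symbol, arity giving the exponent).
  N_0 = 1
  N_1 = 1 + 1^2 = 2
So there are 2 ground terms available for substitution.
Each of x, w, z ranges independently over the available ground terms, and distinct assignments produce distinct instances.
Number of ground instances = 2^3 = 8.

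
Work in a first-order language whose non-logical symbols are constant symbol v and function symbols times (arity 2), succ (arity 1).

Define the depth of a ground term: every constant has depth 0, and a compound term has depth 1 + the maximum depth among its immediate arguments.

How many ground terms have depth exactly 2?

10

Write N_k for the number of ground terms of depth ≤ k. A term of depth ≤ k is either a constant or a function symbol applied to arguments of depth ≤ k−1, so N_k = 1 + N_{k-1}^2 + N_{k-1}.
N_0 = 1
N_1 = 1 + 1^2 + 1 = 3
N_2 = 1 + 3^2 + 3 = 13
Terms of depth exactly 2: N_2 − N_1 = 13 − 3 = 10.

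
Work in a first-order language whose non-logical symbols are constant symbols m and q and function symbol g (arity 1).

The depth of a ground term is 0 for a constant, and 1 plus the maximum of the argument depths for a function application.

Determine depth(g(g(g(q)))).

3

depth(g(q)) = 1 + depth(q) = 1 + 0 = 1
depth(g(g(q))) = 1 + depth(g(q)) = 1 + 1 = 2
depth(g(g(g(q)))) = 1 + depth(g(g(q))) = 1 + 2 = 3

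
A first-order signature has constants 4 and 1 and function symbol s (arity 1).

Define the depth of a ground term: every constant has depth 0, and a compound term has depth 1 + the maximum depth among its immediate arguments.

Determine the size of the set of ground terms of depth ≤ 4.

Count level by level. With function symbols s/1, the terms of depth ≤ k are the 2 constants together with each function applied to depth-≤(k−1) tuples, so N_k = 2 + N_{k-1}.
N_0 = 2
N_1 = 2 + 2 = 4
N_2 = 2 + 4 = 6
N_3 = 2 + 6 = 8
N_4 = 2 + 8 = 10

10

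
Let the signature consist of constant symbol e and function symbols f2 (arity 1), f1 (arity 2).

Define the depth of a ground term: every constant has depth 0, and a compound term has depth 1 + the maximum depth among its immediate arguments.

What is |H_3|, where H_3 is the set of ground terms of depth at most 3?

183

If N_k denotes the number of depth-≤k ground terms, the 1 constant gives N_0 = 1, and each function symbol of arity r contributes N_{k-1}^r new terms at level k: N_k = 1 + N_{k-1} + N_{k-1}^2.
N_0 = 1
N_1 = 1 + 1 + 1^2 = 3
N_2 = 1 + 3 + 3^2 = 13
N_3 = 1 + 13 + 13^2 = 183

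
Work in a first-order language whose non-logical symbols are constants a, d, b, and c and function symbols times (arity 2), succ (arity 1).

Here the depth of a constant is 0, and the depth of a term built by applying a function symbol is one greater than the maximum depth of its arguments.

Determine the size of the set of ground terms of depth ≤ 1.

If N_k denotes the number of depth-≤k ground terms, the 4 constants give N_0 = 4, and each function symbol of arity r contributes N_{k-1}^r new terms at level k: N_k = 4 + N_{k-1}^2 + N_{k-1}.
N_0 = 4
N_1 = 4 + 4^2 + 4 = 24

24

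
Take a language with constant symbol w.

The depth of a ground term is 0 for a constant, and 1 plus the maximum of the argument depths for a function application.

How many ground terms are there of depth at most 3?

With no function symbols every ground term is a constant, so there is exactly 1 ground term at every depth bound.
N_0 = 1
N_1 = 1
N_2 = 1
N_3 = 1
Explicitly: w.

1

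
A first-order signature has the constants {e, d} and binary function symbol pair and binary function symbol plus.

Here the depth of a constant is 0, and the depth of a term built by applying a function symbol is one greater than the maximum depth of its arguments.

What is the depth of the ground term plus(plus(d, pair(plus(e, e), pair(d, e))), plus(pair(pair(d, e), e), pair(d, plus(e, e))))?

4

depth(plus(e, e)) = 1 + max(0, 0) = 1
depth(pair(d, e)) = 1 + max(0, 0) = 1
depth(pair(plus(e, e), pair(d, e))) = 1 + max(1, 1) = 2
depth(plus(d, pair(plus(e, e), pair(d, e)))) = 1 + max(0, 2) = 3
depth(pair(pair(d, e), e)) = 1 + max(1, 0) = 2
depth(pair(d, plus(e, e))) = 1 + max(0, 1) = 2
depth(plus(pair(pair(d, e), e), pair(d, plus(e, e)))) = 1 + max(2, 2) = 3
depth(plus(plus(d, pair(plus(e, e), pair(d, e))), plus(pair(pair(d, e), e), pair(d, plus(e, e))))) = 1 + max(3, 3) = 4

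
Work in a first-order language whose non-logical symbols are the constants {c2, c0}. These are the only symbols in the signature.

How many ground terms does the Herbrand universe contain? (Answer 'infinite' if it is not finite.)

There are no function symbols, so every ground term is one of the 2 constants.
The Herbrand universe is {c2, c0}, which is finite with 2 elements.

2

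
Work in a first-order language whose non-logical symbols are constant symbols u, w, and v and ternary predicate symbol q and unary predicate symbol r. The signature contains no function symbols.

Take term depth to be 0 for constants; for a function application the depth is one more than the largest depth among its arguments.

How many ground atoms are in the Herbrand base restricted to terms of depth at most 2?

30

First count ground terms of depth ≤ 2.
With no function symbols every ground term is a constant, so there are exactly 3 ground terms at every depth bound.
N_0 = 3
N_1 = 3
N_2 = 3
Explicitly: u, w, v.
So |H| = 3.
A ground atom is a predicate applied to a tuple of terms from H, so the count is the sum over predicates of |H|^arity:
  q: 3^3 = 27;  r: 3
Total ground atoms: 27 + 3 = 30.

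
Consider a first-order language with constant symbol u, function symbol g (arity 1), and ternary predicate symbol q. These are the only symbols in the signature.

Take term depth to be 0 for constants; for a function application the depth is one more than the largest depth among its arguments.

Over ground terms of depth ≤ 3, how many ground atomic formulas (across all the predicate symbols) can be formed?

64

First count ground terms of depth ≤ 3.
Let N_k = |{terms of depth ≤ k}|. Then N_0 = 1 and N_k = 1 + N_{k-1} for k ≥ 1 (one summand per function symbol, arity giving the exponent).
N_0 = 1
N_1 = 1 + 1 = 2
N_2 = 1 + 2 = 3
N_3 = 1 + 3 = 4
Explicitly: u, g(u), g(g(u)), g(g(g(u))).
So |H| = 4.
For each predicate symbol, the number of ground atoms is |H| raised to its arity; summing:
  q: 4^3 = 64
Total ground atoms: 64.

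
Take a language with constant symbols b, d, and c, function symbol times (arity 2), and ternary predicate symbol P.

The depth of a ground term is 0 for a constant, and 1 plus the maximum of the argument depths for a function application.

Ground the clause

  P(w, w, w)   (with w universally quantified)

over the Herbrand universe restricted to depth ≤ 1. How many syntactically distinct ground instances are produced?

12

Ground terms of depth ≤ 1:
  Let N_k = |{terms of depth ≤ k}|. Then N_0 = 3 and N_k = 3 + N_{k-1}^2 for k ≥ 1 (one summand per function symbol, arity giving the exponent).
  N_0 = 3
  N_1 = 3 + 3^2 = 12
  Explicitly: b, d, c, times(b, b), times(b, d), times(b, c), times(d, b), times(d, d), times(d, c), times(c, b), times(c, d), times(c, c).
So there are 12 ground terms available for substitution.
There is 1 variable to instantiate (w),  occurring in at least one literal, so different choices give different ground instances.
Number of ground instances = 12.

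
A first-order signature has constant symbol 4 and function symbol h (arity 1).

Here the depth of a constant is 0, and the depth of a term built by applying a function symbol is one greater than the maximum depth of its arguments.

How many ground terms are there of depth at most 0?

1

Write N_k for the number of ground terms of depth ≤ k. A term of depth ≤ k is either a constant or a function symbol applied to arguments of depth ≤ k−1, so N_k = 1 + N_{k-1}.
N_0 = 1
Explicitly: 4.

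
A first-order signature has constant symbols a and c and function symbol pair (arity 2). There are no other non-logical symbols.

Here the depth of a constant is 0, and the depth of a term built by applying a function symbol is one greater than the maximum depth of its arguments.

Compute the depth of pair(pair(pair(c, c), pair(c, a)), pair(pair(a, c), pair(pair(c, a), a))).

depth(pair(c, c)) = 1 + max(0, 0) = 1
depth(pair(c, a)) = 1 + max(0, 0) = 1
depth(pair(pair(c, c), pair(c, a))) = 1 + max(1, 1) = 2
depth(pair(a, c)) = 1 + max(0, 0) = 1
depth(pair(pair(c, a), a)) = 1 + max(1, 0) = 2
depth(pair(pair(a, c), pair(pair(c, a), a))) = 1 + max(1, 2) = 3
depth(pair(pair(pair(c, c), pair(c, a)), pair(pair(a, c), pair(pair(c, a), a)))) = 1 + max(2, 3) = 4

4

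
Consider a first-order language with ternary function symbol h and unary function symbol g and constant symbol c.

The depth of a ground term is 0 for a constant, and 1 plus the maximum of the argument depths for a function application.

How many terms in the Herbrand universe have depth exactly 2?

28

If N_k denotes the number of depth-≤k ground terms, the 1 constant gives N_0 = 1, and each function symbol of arity r contributes N_{k-1}^r new terms at level k: N_k = 1 + N_{k-1}^3 + N_{k-1}.
N_0 = 1
N_1 = 1 + 1^3 + 1 = 3
N_2 = 1 + 3^3 + 3 = 31
Terms of depth exactly 2: N_2 − N_1 = 31 − 3 = 28.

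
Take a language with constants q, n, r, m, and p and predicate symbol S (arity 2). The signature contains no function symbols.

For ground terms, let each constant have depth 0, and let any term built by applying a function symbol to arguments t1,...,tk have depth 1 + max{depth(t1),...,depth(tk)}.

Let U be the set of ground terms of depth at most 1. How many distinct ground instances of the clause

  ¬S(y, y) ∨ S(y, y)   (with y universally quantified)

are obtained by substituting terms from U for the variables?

Ground terms of depth ≤ 1:
  With no function symbols every ground term is a constant, so there are exactly 5 ground terms at every depth bound.
  N_0 = 5
  N_1 = 5
So there are 5 ground terms available for substitution.
The clause has 1 distinct variable (y), which appears in the body. In the free term algebra distinct substitutions yield syntactically distinct ground instances.
Number of ground instances = 5.

5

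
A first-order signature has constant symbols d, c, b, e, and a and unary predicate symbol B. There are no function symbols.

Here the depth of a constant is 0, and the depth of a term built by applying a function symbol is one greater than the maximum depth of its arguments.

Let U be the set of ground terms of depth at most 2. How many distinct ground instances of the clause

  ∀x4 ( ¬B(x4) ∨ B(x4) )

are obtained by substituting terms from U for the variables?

Ground terms of depth ≤ 2:
  With no function symbols every ground term is a constant, so there are exactly 5 ground terms at every depth bound.
  N_0 = 5
  N_1 = 5
  N_2 = 5
  Explicitly: d, c, b, e, a.
So there are 5 ground terms available for substitution.
There is 1 variable to instantiate (x4),  occurring in at least one literal, so different choices give different ground instances.
Number of ground instances = 5.

5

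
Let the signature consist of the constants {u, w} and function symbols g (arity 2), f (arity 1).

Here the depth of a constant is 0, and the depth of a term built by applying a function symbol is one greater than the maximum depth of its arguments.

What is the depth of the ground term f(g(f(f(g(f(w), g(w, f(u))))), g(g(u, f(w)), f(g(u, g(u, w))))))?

7

depth(f(w)) = 1 + depth(w) = 1 + 0 = 1
depth(f(u)) = 1 + depth(u) = 1 + 0 = 1
depth(g(w, f(u))) = 1 + max(0, 1) = 2
depth(g(f(w), g(w, f(u)))) = 1 + max(1, 2) = 3
depth(f(g(f(w), g(w, f(u))))) = 1 + depth(g(f(w), g(w, f(u)))) = 1 + 3 = 4
depth(f(f(g(f(w), g(w, f(u)))))) = 1 + depth(f(g(f(w), g(w, f(u))))) = 1 + 4 = 5
depth(g(u, f(w))) = 1 + max(0, 1) = 2
depth(g(u, w)) = 1 + max(0, 0) = 1
depth(g(u, g(u, w))) = 1 + max(0, 1) = 2
depth(f(g(u, g(u, w)))) = 1 + depth(g(u, g(u, w))) = 1 + 2 = 3
depth(g(g(u, f(w)), f(g(u, g(u, w))))) = 1 + max(2, 3) = 4
depth(g(f(f(g(f(w), g(w, f(u))))), g(g(u, f(w)), f(g(u, g(u, w)))))) = 1 + max(5, 4) = 6
depth(f(g(f(f(g(f(w), g(w, f(u))))), g(g(u, f(w)), f(g(u, g(u, w))))))) = 1 + depth(g(f(f(g(f(w), g(w, f(u))))), g(g(u, f(w)), f(g(u, g(u, w)))))) = 1 + 6 = 7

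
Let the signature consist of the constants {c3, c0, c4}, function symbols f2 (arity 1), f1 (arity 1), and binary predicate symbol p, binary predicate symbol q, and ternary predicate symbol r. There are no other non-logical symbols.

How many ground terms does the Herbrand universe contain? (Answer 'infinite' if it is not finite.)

infinite

The signature has at least one function symbol (f2, arity 1) and at least one constant (c3).
Iterating f2 gives infinitely many distinct ground terms: c3, f2(c3), f2(f2(c3)), ...
So the Herbrand universe is infinite.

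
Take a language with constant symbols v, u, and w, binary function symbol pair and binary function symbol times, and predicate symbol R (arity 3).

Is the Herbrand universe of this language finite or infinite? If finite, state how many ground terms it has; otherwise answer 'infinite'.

The signature has at least one function symbol (pair, arity 2) and at least one constant (v).
Iterating pair gives infinitely many distinct ground terms: v, pair(v, v), pair(pair(v, v), pair(v, v)), ...
So the Herbrand universe is infinite.

infinite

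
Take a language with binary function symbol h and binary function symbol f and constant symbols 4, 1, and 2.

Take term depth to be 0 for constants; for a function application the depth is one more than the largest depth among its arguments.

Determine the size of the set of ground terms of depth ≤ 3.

1566453

Let N_k = |{terms of depth ≤ k}|. Then N_0 = 3 and N_k = 3 + N_{k-1}^2 + N_{k-1}^2 for k ≥ 1 (one summand per function symbol, arity giving the exponent).
N_0 = 3
N_1 = 3 + 3^2 + 3^2 = 21
N_2 = 3 + 21^2 + 21^2 = 885
N_3 = 3 + 885^2 + 885^2 = 1566453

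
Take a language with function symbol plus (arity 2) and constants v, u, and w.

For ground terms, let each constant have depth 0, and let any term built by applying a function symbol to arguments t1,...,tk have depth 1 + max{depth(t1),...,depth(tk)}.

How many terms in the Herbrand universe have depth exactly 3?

21465

Let N_k = |{terms of depth ≤ k}|. Then N_0 = 3 and N_k = 3 + N_{k-1}^2 for k ≥ 1 (one summand per function symbol, arity giving the exponent).
N_0 = 3
N_1 = 3 + 3^2 = 12
N_2 = 3 + 12^2 = 147
N_3 = 3 + 147^2 = 21612
Terms of depth exactly 3: N_3 − N_2 = 21612 − 147 = 21465.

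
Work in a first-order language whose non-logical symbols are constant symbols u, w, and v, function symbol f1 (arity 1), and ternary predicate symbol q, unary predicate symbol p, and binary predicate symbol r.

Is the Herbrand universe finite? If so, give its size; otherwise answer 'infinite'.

The signature has at least one function symbol (f1, arity 1) and at least one constant (u).
Iterating f1 gives infinitely many distinct ground terms: u, f1(u), f1(f1(u)), ...
So the Herbrand universe is infinite.

infinite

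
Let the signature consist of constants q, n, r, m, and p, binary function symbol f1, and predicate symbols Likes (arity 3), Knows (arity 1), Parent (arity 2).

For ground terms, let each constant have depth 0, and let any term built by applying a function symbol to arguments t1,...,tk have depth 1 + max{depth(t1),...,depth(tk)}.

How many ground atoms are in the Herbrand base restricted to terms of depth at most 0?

155

First count ground terms of depth ≤ 0.
Count level by level. With function symbols f1/2, the terms of depth ≤ k are the 5 constants together with each function applied to depth-≤(k−1) tuples, so N_k = 5 + N_{k-1}^2.
N_0 = 5
Explicitly: q, n, r, m, p.
So |H| = 5.
Each predicate of arity r yields |H|^r ground atoms (one per choice of an r-tuple from H):
  Likes: 5^3 = 125;  Knows: 5;  Parent: 5^2 = 25
Total ground atoms: 125 + 5 + 25 = 155.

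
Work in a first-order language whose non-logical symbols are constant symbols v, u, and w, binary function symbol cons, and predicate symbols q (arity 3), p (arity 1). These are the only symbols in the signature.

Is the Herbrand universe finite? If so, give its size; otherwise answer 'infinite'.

infinite

The signature has at least one function symbol (cons, arity 2) and at least one constant (v).
Iterating cons gives infinitely many distinct ground terms: v, cons(v, v), cons(cons(v, v), cons(v, v)), ...
So the Herbrand universe is infinite.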